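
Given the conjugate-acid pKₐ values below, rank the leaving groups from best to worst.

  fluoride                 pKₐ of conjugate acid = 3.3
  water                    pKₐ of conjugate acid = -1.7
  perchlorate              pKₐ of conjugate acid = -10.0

Lower conjugate-acid pKₐ ⇒ weaker base ⇒ better leaving group.
Sorting by the given values: perchlorate (-10.0), water (-1.7), fluoride (3.3).

perchlorate > water > fluoride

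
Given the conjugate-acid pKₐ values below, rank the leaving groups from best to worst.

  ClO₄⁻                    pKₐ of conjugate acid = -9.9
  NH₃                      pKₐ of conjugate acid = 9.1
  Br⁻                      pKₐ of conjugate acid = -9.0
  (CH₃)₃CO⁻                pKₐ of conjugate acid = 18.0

ClO₄⁻ > Br⁻ > NH₃ > (CH₃)₃CO⁻

Lower conjugate-acid pKₐ ⇒ weaker base ⇒ better leaving group.
Sorting by the given values: ClO₄⁻ (-9.9), Br⁻ (-9.0), NH₃ (9.1), (CH₃)₃CO⁻ (18.0).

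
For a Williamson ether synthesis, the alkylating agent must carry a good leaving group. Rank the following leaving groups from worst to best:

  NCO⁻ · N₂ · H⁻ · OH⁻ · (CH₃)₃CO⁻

N₂: no meaningful conjugate acid; N₂ departs as an exceptionally stable neutral molecule
NCO⁻: pKₐ(HOCN) ≈ 3.5
OH⁻: pKₐ(H₂O) ≈ 15.7
(CH₃)₃CO⁻: pKₐ(t-BuOH) ≈ 18
H⁻: pKₐ(H₂) ≈ 36
Reversing gives the worst-to-best order requested.

H⁻ < (CH₃)₃CO⁻ < OH⁻ < NCO⁻ < N₂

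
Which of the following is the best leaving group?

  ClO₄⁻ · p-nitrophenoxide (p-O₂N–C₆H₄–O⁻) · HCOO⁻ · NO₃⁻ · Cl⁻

ClO₄⁻: pKₐ(HClO₄) ≈ -10
Cl⁻: pKₐ(HCl) ≈ -7
NO₃⁻: pKₐ(HNO₃) ≈ -1.3
HCOO⁻: pKₐ(HCOOH) ≈ 3.8
p-nitrophenoxide (p-O₂N–C₆H₄–O⁻): pKₐ(p-nitrophenol) ≈ 7.2

ClO₄⁻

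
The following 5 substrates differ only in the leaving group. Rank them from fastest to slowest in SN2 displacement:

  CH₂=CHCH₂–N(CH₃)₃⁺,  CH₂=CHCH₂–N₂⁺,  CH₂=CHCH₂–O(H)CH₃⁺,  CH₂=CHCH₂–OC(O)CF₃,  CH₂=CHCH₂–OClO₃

Same R in every case — rank the leaving groups.
Leaving-group ability tracks the stability of the departed species; conjugate-acid pKₐ is the usual yardstick (lower pKₐ → better LG).
CH₂=CHCH₂–N₂⁺ loses N₂: no meaningful conjugate acid; N₂ departs as an exceptionally stable neutral molecule
CH₂=CHCH₂–OClO₃ loses ClO₄⁻: pKₐ(HClO₄) ≈ -10
CH₂=CHCH₂–O(H)CH₃⁺ loses R'OH: pKₐ(R'OH₂⁺) ≈ -2.4
CH₂=CHCH₂–OC(O)CF₃ loses CF₃COO⁻: pKₐ(CF₃COOH) ≈ 0.2
CH₂=CHCH₂–N(CH₃)₃⁺ loses NR'₃: pKₐ(R'₃NH⁺) ≈ 10.7

CH₂=CHCH₂–N₂⁺ > CH₂=CHCH₂–OClO₃ > CH₂=CHCH₂–O(H)CH₃⁺ > CH₂=CHCH₂–OC(O)CF₃ > CH₂=CHCH₂–N(CH₃)₃⁺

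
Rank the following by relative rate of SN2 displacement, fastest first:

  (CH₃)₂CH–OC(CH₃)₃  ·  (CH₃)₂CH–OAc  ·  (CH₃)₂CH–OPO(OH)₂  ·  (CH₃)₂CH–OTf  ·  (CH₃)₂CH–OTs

With the same alkyl group throughout, only the leaving group differentiates the rates.
Rank by basicity of the departing species: weakest base leaves most easily.
(CH₃)₂CH–OTf loses OTf⁻: pKₐ(CF₃SO₃H (triflic acid)) ≈ -14
(CH₃)₂CH–OTs loses OTs⁻: pKₐ(p-CH₃C₆H₄SO₃H (TsOH)) ≈ -2.8
(CH₃)₂CH–OPO(OH)₂ loses H₂PO₄⁻: pKₐ(H₃PO₄) ≈ 2.1
(CH₃)₂CH–OAc loses AcO⁻: pKₐ(CH₃COOH) ≈ 4.8
(CH₃)₂CH–OC(CH₃)₃ loses (CH₃)₃CO⁻: pKₐ(t-BuOH) ≈ 18

(CH₃)₂CH–OTf > (CH₃)₂CH–OTs > (CH₃)₂CH–OPO(OH)₂ > (CH₃)₂CH–OAc > (CH₃)₂CH–OC(CH₃)₃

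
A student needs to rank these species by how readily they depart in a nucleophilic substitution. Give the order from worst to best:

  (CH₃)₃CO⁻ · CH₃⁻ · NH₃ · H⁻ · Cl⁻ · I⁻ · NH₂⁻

CH₃⁻ < NH₂⁻ < H⁻ < (CH₃)₃CO⁻ < NH₃ < Cl⁻ < I⁻

I⁻: pKₐ(HI) ≈ -10 — large, highly polarisable; very weak base
Cl⁻: pKₐ(HCl) ≈ -7 — moderately weak base
NH₃: pKₐ(NH₄⁺) ≈ 9.2 — neutral but moderately basic; leaves from R–NH₃⁺
(CH₃)₃CO⁻: pKₐ(t-BuOH) ≈ 18 — bulky, strongly basic alkoxide
H⁻: pKₐ(H₂) ≈ 36
NH₂⁻: pKₐ(NH₃) ≈ 38
CH₃⁻: pKₐ(CH₄) ≈ 48 — unstabilised carbanion; the worst conceivable leaving group
Reversing gives the worst-to-best order requested.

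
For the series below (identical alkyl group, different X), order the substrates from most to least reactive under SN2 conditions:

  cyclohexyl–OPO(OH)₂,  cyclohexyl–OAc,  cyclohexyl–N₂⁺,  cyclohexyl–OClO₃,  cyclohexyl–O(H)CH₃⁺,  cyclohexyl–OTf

cyclohexyl–N₂⁺ > cyclohexyl–OTf > cyclohexyl–OClO₃ > cyclohexyl–O(H)CH₃⁺ > cyclohexyl–OPO(OH)₂ > cyclohexyl–OAc

Identical carbon frameworks mean the comparison reduces to leaving-group quality.
Leaving-group ability tracks the stability of the departed species; conjugate-acid pKₐ is the usual yardstick (lower pKₐ → better LG).
cyclohexyl–N₂⁺ loses N₂: no meaningful conjugate acid; N₂ departs as an exceptionally stable neutral molecule
cyclohexyl–OTf loses OTf⁻: pKₐ(CF₃SO₃H (triflic acid)) ≈ -14
cyclohexyl–OClO₃ loses ClO₄⁻: pKₐ(HClO₄) ≈ -10
cyclohexyl–O(H)CH₃⁺ loses R'OH: pKₐ(R'OH₂⁺) ≈ -2.4
cyclohexyl–OPO(OH)₂ loses H₂PO₄⁻: pKₐ(H₃PO₄) ≈ 2.1
cyclohexyl–OAc loses AcO⁻: pKₐ(CH₃COOH) ≈ 4.8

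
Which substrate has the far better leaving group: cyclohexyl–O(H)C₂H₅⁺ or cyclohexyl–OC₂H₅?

From cyclohexyl–OC₂H₅ the departing group would be CH₃CH₂O⁻ (pKₐ(CH₃CH₂OH) ≈ 16). Strong base; alkoxides do not leave unassisted.
From cyclohexyl–O(H)C₂H₅⁺ the leaving group is R'OH (pKₐ(R'OH₂⁺) ≈ -2.4). Neutral; leaves from a protonated ether (an oxonium ion, R–O(H)R'⁺).
(In practice cyclohexyl–O(H)C₂H₅⁺ is made from cyclohexyl–OC₂H₅ by protonation with concentrated HBr, allowing neutral ethanol, rather than ethoxide, to depart.)

cyclohexyl–O(H)C₂H₅⁺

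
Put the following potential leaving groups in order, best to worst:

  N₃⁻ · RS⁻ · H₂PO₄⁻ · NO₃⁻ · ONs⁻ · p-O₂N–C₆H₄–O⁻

ONs⁻: pKₐ(p-O₂NC₆H₄SO₃H) ≈ -3.5
NO₃⁻: pKₐ(HNO₃) ≈ -1.3
H₂PO₄⁻: pKₐ(H₃PO₄) ≈ 2.1
N₃⁻: pKₐ(HN₃) ≈ 4.7
p-O₂N–C₆H₄–O⁻: pKₐ(p-nitrophenol) ≈ 7.2
RS⁻: pKₐ(RSH (a thiol)) ≈ 10.5

ONs⁻ > NO₃⁻ > H₂PO₄⁻ > N₃⁻ > p-O₂N–C₆H₄–O⁻ > RS⁻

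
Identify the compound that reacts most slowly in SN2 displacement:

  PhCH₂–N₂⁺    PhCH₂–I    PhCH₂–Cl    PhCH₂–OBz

Identical carbon frameworks mean the comparison reduces to leaving-group quality.
Leaving-group ability tracks the stability of the departed species; conjugate-acid pKₐ is the usual yardstick (lower pKₐ → better LG).
PhCH₂–N₂⁺ loses N₂: no meaningful conjugate acid; N₂ departs as an exceptionally stable neutral molecule
PhCH₂–I loses I⁻: pKₐ(HI) ≈ -10
PhCH₂–Cl loses Cl⁻: pKₐ(HCl) ≈ -7
PhCH₂–OBz loses PhCOO⁻: pKₐ(C₆H₅COOH) ≈ 4.2

PhCH₂–OBz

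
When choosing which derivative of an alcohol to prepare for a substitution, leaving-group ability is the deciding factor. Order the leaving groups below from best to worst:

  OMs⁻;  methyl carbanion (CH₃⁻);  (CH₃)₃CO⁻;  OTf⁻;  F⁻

OTf⁻ > OMs⁻ > F⁻ > (CH₃)₃CO⁻ > methyl carbanion (CH₃⁻)

A good leaving group is a weak base: the lower the pKₐ of its conjugate acid, the more readily it departs.
OTf⁻: pKₐ(CF₃SO₃H (triflic acid)) ≈ -14
OMs⁻: pKₐ(CH₃SO₃H (MsOH)) ≈ -1.9
F⁻: pKₐ(HF) ≈ 3.2
(CH₃)₃CO⁻: pKₐ(t-BuOH) ≈ 18
methyl carbanion (CH₃⁻): pKₐ(CH₄) ≈ 48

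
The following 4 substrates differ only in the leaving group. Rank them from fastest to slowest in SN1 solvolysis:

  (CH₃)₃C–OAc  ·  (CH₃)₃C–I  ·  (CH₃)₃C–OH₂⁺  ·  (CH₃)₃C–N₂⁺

Identical carbon frameworks mean the comparison reduces to leaving-group quality.
Leaving-group ability tracks the stability of the departed species; conjugate-acid pKₐ is the usual yardstick (lower pKₐ → better LG).
(CH₃)₃C–N₂⁺ loses N₂: no meaningful conjugate acid; N₂ departs as an exceptionally stable neutral molecule
(CH₃)₃C–I loses I⁻: pKₐ(HI) ≈ -10
(CH₃)₃C–OH₂⁺ loses H₂O: pKₐ(H₃O⁺) ≈ -1.7
(CH₃)₃C–OAc loses AcO⁻: pKₐ(CH₃COOH) ≈ 4.8

(CH₃)₃C–N₂⁺ > (CH₃)₃C–I > (CH₃)₃C–OH₂⁺ > (CH₃)₃C–OAc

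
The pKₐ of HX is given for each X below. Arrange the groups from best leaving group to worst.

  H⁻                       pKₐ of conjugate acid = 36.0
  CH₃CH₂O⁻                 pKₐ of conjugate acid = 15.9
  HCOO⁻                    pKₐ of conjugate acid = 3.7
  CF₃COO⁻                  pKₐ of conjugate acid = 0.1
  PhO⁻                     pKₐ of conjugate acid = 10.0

Lower conjugate-acid pKₐ ⇒ weaker base ⇒ better leaving group.
Sorting by the given values: CF₃COO⁻ (0.1), HCOO⁻ (3.7), PhO⁻ (10.0), CH₃CH₂O⁻ (15.9), H⁻ (36.0).

CF₃COO⁻ > HCOO⁻ > PhO⁻ > CH₃CH₂O⁻ > H⁻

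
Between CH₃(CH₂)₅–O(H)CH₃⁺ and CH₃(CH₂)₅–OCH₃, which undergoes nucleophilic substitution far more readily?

From CH₃(CH₂)₅–OCH₃ the departing group would be CH₃O⁻ (pKₐ(CH₃OH) ≈ 15.5). Strong base; alkoxides do not leave unassisted.
From CH₃(CH₂)₅–O(H)CH₃⁺ the leaving group is R'OH (pKₐ(R'OH₂⁺) ≈ -2.4). Neutral; leaves from a protonated ether (an oxonium ion, R–O(H)R'⁺).
(In practice CH₃(CH₂)₅–O(H)CH₃⁺ is made from CH₃(CH₂)₅–OCH₃ by protonation with concentrated HI, allowing neutral methanol, rather than methoxide, to depart.)

CH₃(CH₂)₅–O(H)CH₃⁺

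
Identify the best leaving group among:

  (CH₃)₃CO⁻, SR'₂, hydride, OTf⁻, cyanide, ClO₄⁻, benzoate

OTf⁻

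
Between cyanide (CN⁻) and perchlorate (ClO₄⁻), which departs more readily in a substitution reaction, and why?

perchlorate (ClO₄⁻)

perchlorate (ClO₄⁻) is the better leaving group.
pKₐ(HClO₄) ≈ -10 versus pKₐ(HCN) ≈ 9.2: perchlorate (ClO₄⁻) is the much weaker base.
Extremely weak base; rarely used for safety reasons.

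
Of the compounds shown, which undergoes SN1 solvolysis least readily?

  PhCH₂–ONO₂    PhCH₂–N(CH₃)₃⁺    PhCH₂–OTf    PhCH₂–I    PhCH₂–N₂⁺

PhCH₂–N(CH₃)₃⁺

The skeletons are identical, so relative rate is governed entirely by leaving-group ability.
A good leaving group is a weak base: the lower the pKₐ of its conjugate acid, the more readily it departs.
PhCH₂–N₂⁺ loses N₂: no meaningful conjugate acid; N₂ departs as an exceptionally stable neutral molecule
PhCH₂–OTf loses OTf⁻: pKₐ(CF₃SO₃H (triflic acid)) ≈ -14
PhCH₂–I loses I⁻: pKₐ(HI) ≈ -10
PhCH₂–ONO₂ loses NO₃⁻: pKₐ(HNO₃) ≈ -1.3
PhCH₂–N(CH₃)₃⁺ loses NR'₃: pKₐ(R'₃NH⁺) ≈ 10.7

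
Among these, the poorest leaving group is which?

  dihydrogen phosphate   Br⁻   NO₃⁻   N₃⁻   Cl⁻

N₃⁻

Br⁻: pKₐ(HBr) ≈ -9
Cl⁻: pKₐ(HCl) ≈ -7
NO₃⁻: pKₐ(HNO₃) ≈ -1.3
dihydrogen phosphate: pKₐ(H₃PO₄) ≈ 2.1
N₃⁻: pKₐ(HN₃) ≈ 4.7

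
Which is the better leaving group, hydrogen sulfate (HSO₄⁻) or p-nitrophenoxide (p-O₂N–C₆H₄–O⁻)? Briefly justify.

hydrogen sulfate (HSO₄⁻)

hydrogen sulfate (HSO₄⁻) is the better leaving group.
pKₐ(H₂SO₄) ≈ -3 versus pKₐ(p-nitrophenol) ≈ 7.2: hydrogen sulfate (HSO₄⁻) is the much weaker base.
Conjugate base of a strong mineral acid.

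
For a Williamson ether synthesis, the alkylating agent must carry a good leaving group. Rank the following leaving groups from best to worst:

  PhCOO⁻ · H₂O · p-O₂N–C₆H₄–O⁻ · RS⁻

H₂O: pKₐ(H₃O⁺) ≈ -1.7
PhCOO⁻: pKₐ(C₆H₅COOH) ≈ 4.2
p-O₂N–C₆H₄–O⁻: pKₐ(p-nitrophenol) ≈ 7.2
RS⁻: pKₐ(RSH (a thiol)) ≈ 10.5

H₂O > PhCOO⁻ > p-O₂N–C₆H₄–O⁻ > RS⁻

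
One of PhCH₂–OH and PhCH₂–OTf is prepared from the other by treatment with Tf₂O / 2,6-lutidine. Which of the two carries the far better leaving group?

PhCH₂–OTf

From PhCH₂–OH the departing group would be OH⁻ (pKₐ(H₂O) ≈ 15.7). Strong base; essentially never leaves without prior activation.
From PhCH₂–OTf the leaving group is OTf⁻ (pKₐ(CF₃SO₃H (triflic acid)) ≈ -14). Charge spread over three oxygens and a CF₃ group; the premier leaving group in synthesis.
Treatment with Tf₂O / 2,6-lutidine works by converting the hydroxyl into a triflate, making PhCH₂–OTf enormously more reactive.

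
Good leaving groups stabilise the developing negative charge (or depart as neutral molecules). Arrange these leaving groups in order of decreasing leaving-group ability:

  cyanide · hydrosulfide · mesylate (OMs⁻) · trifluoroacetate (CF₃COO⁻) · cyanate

mesylate (OMs⁻) > trifluoroacetate (CF₃COO⁻) > cyanate > hydrosulfide > cyanide

Leaving-group ability tracks the stability of the departed species; conjugate-acid pKₐ is the usual yardstick (lower pKₐ → better LG).
mesylate (OMs⁻): pKₐ(CH₃SO₃H (MsOH)) ≈ -1.9
trifluoroacetate (CF₃COO⁻): pKₐ(CF₃COOH) ≈ 0.2
cyanate: pKₐ(HOCN) ≈ 3.5
hydrosulfide: pKₐ(H₂S) ≈ 7
cyanide: pKₐ(HCN) ≈ 9.2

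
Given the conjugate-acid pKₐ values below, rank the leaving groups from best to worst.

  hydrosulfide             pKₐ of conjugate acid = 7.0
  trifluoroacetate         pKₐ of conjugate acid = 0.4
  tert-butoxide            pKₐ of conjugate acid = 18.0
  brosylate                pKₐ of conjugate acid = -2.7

Lower conjugate-acid pKₐ ⇒ weaker base ⇒ better leaving group.
Sorting by the given values: brosylate (-2.7), trifluoroacetate (0.4), hydrosulfide (7.0), tert-butoxide (18.0).

brosylate > trifluoroacetate > hydrosulfide > tert-butoxide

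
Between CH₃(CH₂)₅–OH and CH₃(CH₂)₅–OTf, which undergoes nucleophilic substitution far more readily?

From CH₃(CH₂)₅–OH the departing group would be OH⁻ (pKₐ(H₂O) ≈ 15.7). Strong base; essentially never leaves without prior activation.
From CH₃(CH₂)₅–OTf the leaving group is OTf⁻ (pKₐ(CF₃SO₃H (triflic acid)) ≈ -14). Charge spread over three oxygens and a CF₃ group; the premier leaving group in synthesis.
(In practice CH₃(CH₂)₅–OTf is made from CH₃(CH₂)₅–OH by treatment with Tf₂O / 2,6-lutidine, converting the hydroxyl into a triflate.)

CH₃(CH₂)₅–OTf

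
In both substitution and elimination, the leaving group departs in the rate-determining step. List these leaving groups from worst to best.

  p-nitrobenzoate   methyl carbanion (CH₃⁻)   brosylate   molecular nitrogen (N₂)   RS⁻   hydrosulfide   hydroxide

methyl carbanion (CH₃⁻) < hydroxide < RS⁻ < hydrosulfide < p-nitrobenzoate < brosylate < molecular nitrogen (N₂)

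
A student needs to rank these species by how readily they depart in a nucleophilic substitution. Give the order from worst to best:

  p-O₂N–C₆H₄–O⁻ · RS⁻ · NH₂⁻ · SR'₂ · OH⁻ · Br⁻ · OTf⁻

NH₂⁻ < OH⁻ < RS⁻ < p-O₂N–C₆H₄–O⁻ < SR'₂ < Br⁻ < OTf⁻

OTf⁻: pKₐ(CF₃SO₃H (triflic acid)) ≈ -14
Br⁻: pKₐ(HBr) ≈ -9
SR'₂: pKₐ(R'₂SH⁺) ≈ -7
p-O₂N–C₆H₄–O⁻: pKₐ(p-nitrophenol) ≈ 7.2
RS⁻: pKₐ(RSH (a thiol)) ≈ 10.5
OH⁻: pKₐ(H₂O) ≈ 15.7
NH₂⁻: pKₐ(NH₃) ≈ 38
Reversing gives the worst-to-best order requested.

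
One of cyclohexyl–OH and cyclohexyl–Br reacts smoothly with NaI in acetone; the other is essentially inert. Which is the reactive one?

From cyclohexyl–OH the departing group would be OH⁻ (pKₐ(H₂O) ≈ 15.7). Strong base; essentially never leaves without prior activation.
From cyclohexyl–Br the leaving group is Br⁻ (pKₐ(HBr) ≈ -9). Weak base; good leaving group.
(In practice cyclohexyl–Br is made from cyclohexyl–OH by treatment with PBr₃, replacing the hydroxyl with bromide.)

cyclohexyl–Br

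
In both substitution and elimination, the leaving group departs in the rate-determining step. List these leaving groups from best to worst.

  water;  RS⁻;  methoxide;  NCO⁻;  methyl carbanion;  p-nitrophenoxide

water > NCO⁻ > p-nitrophenoxide > RS⁻ > methoxide > methyl carbanion

water: pKₐ(H₃O⁺) ≈ -1.7
NCO⁻: pKₐ(HOCN) ≈ 3.5
p-nitrophenoxide: pKₐ(p-nitrophenol) ≈ 7.2
RS⁻: pKₐ(RSH (a thiol)) ≈ 10.5
methoxide: pKₐ(CH₃OH) ≈ 15.5
methyl carbanion: pKₐ(CH₄) ≈ 48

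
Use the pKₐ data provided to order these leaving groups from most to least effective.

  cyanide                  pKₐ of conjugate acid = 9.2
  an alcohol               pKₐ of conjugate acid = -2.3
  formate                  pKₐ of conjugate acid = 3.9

an alcohol > formate > cyanide

Lower conjugate-acid pKₐ ⇒ weaker base ⇒ better leaving group.
Sorting by the given values: an alcohol (-2.3), formate (3.9), cyanide (9.2).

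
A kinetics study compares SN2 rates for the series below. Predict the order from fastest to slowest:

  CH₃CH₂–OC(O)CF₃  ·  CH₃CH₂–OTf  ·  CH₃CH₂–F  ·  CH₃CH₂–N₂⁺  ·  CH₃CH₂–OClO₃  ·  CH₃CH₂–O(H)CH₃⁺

CH₃CH₂–N₂⁺ > CH₃CH₂–OTf > CH₃CH₂–OClO₃ > CH₃CH₂–O(H)CH₃⁺ > CH₃CH₂–OC(O)CF₃ > CH₃CH₂–F

Same R in every case — rank the leaving groups.
The more stable X⁻ (or X) is on its own — i.e. the weaker a base it is — the better a leaving group it makes.
CH₃CH₂–N₂⁺ loses N₂: no meaningful conjugate acid; N₂ departs as an exceptionally stable neutral molecule
CH₃CH₂–OTf loses OTf⁻: pKₐ(CF₃SO₃H (triflic acid)) ≈ -14
CH₃CH₂–OClO₃ loses ClO₄⁻: pKₐ(HClO₄) ≈ -10
CH₃CH₂–O(H)CH₃⁺ loses R'OH: pKₐ(R'OH₂⁺) ≈ -2.4
CH₃CH₂–OC(O)CF₃ loses CF₃COO⁻: pKₐ(CF₃COOH) ≈ 0.2
CH₃CH₂–F loses F⁻: pKₐ(HF) ≈ 3.2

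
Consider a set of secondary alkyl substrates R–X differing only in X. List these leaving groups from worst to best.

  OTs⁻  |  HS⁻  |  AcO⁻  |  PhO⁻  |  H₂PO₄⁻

PhO⁻ < HS⁻ < AcO⁻ < H₂PO₄⁻ < OTs⁻

OTs⁻: pKₐ(p-CH₃C₆H₄SO₃H (TsOH)) ≈ -2.8 — resonance-delocalised arenesulfonate
H₂PO₄⁻: pKₐ(H₃PO₄) ≈ 2.1
AcO⁻: pKₐ(CH₃COOH) ≈ 4.8 — resonance-stabilised but still a weak base
HS⁻: pKₐ(H₂S) ≈ 7 — larger and more polarisable than the oxygen analogue
PhO⁻: pKₐ(C₆H₅OH (phenol)) ≈ 10 — resonance into the ring helps, but still a poor LG
Listed from poorest to best leaving group as asked.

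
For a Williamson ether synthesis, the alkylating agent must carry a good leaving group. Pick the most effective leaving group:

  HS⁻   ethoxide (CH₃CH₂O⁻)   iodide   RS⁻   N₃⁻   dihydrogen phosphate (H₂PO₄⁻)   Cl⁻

iodide: pKₐ(HI) ≈ -10
Cl⁻: pKₐ(HCl) ≈ -7
dihydrogen phosphate (H₂PO₄⁻): pKₐ(H₃PO₄) ≈ 2.1
N₃⁻: pKₐ(HN₃) ≈ 4.7
HS⁻: pKₐ(H₂S) ≈ 7
RS⁻: pKₐ(RSH (a thiol)) ≈ 10.5
ethoxide (CH₃CH₂O⁻): pKₐ(CH₃CH₂OH) ≈ 16

iodide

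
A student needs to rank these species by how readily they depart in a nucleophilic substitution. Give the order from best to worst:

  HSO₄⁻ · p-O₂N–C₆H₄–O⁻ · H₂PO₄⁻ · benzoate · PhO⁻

HSO₄⁻: pKₐ(H₂SO₄) ≈ -3
H₂PO₄⁻: pKₐ(H₃PO₄) ≈ 2.1
benzoate: pKₐ(C₆H₅COOH) ≈ 4.2
p-O₂N–C₆H₄–O⁻: pKₐ(p-nitrophenol) ≈ 7.2
PhO⁻: pKₐ(C₆H₅OH (phenol)) ≈ 10

HSO₄⁻ > H₂PO₄⁻ > benzoate > p-O₂N–C₆H₄–O⁻ > PhO⁻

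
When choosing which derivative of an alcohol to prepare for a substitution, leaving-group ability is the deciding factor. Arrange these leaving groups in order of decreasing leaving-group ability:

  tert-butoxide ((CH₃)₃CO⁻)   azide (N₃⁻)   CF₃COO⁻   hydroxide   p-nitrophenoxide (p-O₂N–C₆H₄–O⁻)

CF₃COO⁻ > azide (N₃⁻) > p-nitrophenoxide (p-O₂N–C₆H₄–O⁻) > hydroxide > tert-butoxide ((CH₃)₃CO⁻)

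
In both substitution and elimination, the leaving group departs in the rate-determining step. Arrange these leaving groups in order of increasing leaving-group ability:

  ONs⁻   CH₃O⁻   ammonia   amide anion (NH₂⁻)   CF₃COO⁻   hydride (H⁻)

amide anion (NH₂⁻) < hydride (H⁻) < CH₃O⁻ < ammonia < CF₃COO⁻ < ONs⁻

A good leaving group is a weak base: the lower the pKₐ of its conjugate acid, the more readily it departs.
ONs⁻: pKₐ(p-O₂NC₆H₄SO₃H) ≈ -3.5 — p-nitro group further stabilises the sulfonate
CF₃COO⁻: pKₐ(CF₃COOH) ≈ 0.2 — strongly electron-withdrawing CF₃ stabilises the carboxylate
ammonia: pKₐ(NH₄⁺) ≈ 9.2
CH₃O⁻: pKₐ(CH₃OH) ≈ 15.5
hydride (H⁻): pKₐ(H₂) ≈ 36 — extremely strong base; leaves only in special hydride-transfer contexts
amide anion (NH₂⁻): pKₐ(NH₃) ≈ 38
Reversing gives the worst-to-best order requested.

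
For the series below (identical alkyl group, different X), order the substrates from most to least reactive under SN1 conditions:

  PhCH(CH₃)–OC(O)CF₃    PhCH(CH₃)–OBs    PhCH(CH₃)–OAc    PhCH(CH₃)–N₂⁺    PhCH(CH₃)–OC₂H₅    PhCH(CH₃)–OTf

Same R in every case — rank the leaving groups.
A good leaving group is a weak base: the lower the pKₐ of its conjugate acid, the more readily it departs.
PhCH(CH₃)–N₂⁺ loses N₂: no meaningful conjugate acid; N₂ departs as an exceptionally stable neutral molecule
PhCH(CH₃)–OTf loses OTf⁻: pKₐ(CF₃SO₃H (triflic acid)) ≈ -14
PhCH(CH₃)–OBs loses OBs⁻: pKₐ(p-BrC₆H₄SO₃H) ≈ -2.8
PhCH(CH₃)–OC(O)CF₃ loses CF₃COO⁻: pKₐ(CF₃COOH) ≈ 0.2
PhCH(CH₃)–OAc loses AcO⁻: pKₐ(CH₃COOH) ≈ 4.8
PhCH(CH₃)–OC₂H₅ loses CH₃CH₂O⁻: pKₐ(CH₃CH₂OH) ≈ 16

PhCH(CH₃)–N₂⁺ > PhCH(CH₃)–OTf > PhCH(CH₃)–OBs > PhCH(CH₃)–OC(O)CF₃ > PhCH(CH₃)–OAc > PhCH(CH₃)–OC₂H₅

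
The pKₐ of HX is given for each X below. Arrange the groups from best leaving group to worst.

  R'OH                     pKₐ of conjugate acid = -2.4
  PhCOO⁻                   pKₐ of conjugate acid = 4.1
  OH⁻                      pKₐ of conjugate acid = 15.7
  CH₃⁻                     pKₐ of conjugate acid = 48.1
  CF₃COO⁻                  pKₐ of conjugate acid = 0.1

R'OH > CF₃COO⁻ > PhCOO⁻ > OH⁻ > CH₃⁻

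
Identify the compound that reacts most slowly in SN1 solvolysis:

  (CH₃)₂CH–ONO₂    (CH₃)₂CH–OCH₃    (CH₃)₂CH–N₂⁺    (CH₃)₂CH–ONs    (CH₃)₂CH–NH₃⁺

(CH₃)₂CH–OCH₃

Same R in every case — rank the leaving groups.
Rank by basicity of the departing species: weakest base leaves most easily.
(CH₃)₂CH–N₂⁺ loses N₂: no meaningful conjugate acid; N₂ departs as an exceptionally stable neutral molecule
(CH₃)₂CH–ONs loses ONs⁻: pKₐ(p-O₂NC₆H₄SO₃H) ≈ -3.5
(CH₃)₂CH–ONO₂ loses NO₃⁻: pKₐ(HNO₃) ≈ -1.3
(CH₃)₂CH–NH₃⁺ loses NH₃: pKₐ(NH₄⁺) ≈ 9.2
(CH₃)₂CH–OCH₃ loses CH₃O⁻: pKₐ(CH₃OH) ≈ 15.5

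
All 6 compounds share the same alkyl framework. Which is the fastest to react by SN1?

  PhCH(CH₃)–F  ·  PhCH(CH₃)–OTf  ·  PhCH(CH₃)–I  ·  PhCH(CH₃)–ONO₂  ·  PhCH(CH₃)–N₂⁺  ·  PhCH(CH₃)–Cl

PhCH(CH₃)–N₂⁺

With the same alkyl group throughout, only the leaving group differentiates the rates.
Rank by basicity of the departing species: weakest base leaves most easily.
PhCH(CH₃)–N₂⁺ loses N₂: no meaningful conjugate acid; N₂ departs as an exceptionally stable neutral molecule
PhCH(CH₃)–OTf loses OTf⁻: pKₐ(CF₃SO₃H (triflic acid)) ≈ -14
PhCH(CH₃)–I loses I⁻: pKₐ(HI) ≈ -10
PhCH(CH₃)–Cl loses Cl⁻: pKₐ(HCl) ≈ -7
PhCH(CH₃)–ONO₂ loses NO₃⁻: pKₐ(HNO₃) ≈ -1.3
PhCH(CH₃)–F loses F⁻: pKₐ(HF) ≈ 3.2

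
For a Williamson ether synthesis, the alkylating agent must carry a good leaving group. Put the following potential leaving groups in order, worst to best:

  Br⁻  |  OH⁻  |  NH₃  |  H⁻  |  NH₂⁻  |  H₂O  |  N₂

NH₂⁻ < H⁻ < OH⁻ < NH₃ < H₂O < Br⁻ < N₂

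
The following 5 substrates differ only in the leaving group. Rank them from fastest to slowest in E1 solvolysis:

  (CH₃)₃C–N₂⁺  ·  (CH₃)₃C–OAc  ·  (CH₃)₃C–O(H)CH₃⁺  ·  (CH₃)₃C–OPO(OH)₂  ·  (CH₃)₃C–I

Identical carbon frameworks mean the comparison reduces to leaving-group quality.
A good leaving group is a weak base: the lower the pKₐ of its conjugate acid, the more readily it departs.
(CH₃)₃C–N₂⁺ loses N₂: no meaningful conjugate acid; N₂ departs as an exceptionally stable neutral molecule
(CH₃)₃C–I loses I⁻: pKₐ(HI) ≈ -10
(CH₃)₃C–O(H)CH₃⁺ loses R'OH: pKₐ(R'OH₂⁺) ≈ -2.4
(CH₃)₃C–OPO(OH)₂ loses H₂PO₄⁻: pKₐ(H₃PO₄) ≈ 2.1
(CH₃)₃C–OAc loses AcO⁻: pKₐ(CH₃COOH) ≈ 4.8

(CH₃)₃C–N₂⁺ > (CH₃)₃C–I > (CH₃)₃C–O(H)CH₃⁺ > (CH₃)₃C–OPO(OH)₂ > (CH₃)₃C–OAc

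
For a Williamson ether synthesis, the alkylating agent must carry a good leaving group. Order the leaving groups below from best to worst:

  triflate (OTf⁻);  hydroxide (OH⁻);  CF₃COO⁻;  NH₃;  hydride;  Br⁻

Leaving-group ability tracks the stability of the departed species; conjugate-acid pKₐ is the usual yardstick (lower pKₐ → better LG).
triflate (OTf⁻): pKₐ(CF₃SO₃H (triflic acid)) ≈ -14
Br⁻: pKₐ(HBr) ≈ -9 — weak base; good leaving group
CF₃COO⁻: pKₐ(CF₃COOH) ≈ 0.2
NH₃: pKₐ(NH₄⁺) ≈ 9.2
hydroxide (OH⁻): pKₐ(H₂O) ≈ 15.7 — strong base; essentially never leaves without prior activation
hydride: pKₐ(H₂) ≈ 36 — extremely strong base; leaves only in special hydride-transfer contexts

triflate (OTf⁻) > Br⁻ > CF₃COO⁻ > NH₃ > hydroxide (OH⁻) > hydride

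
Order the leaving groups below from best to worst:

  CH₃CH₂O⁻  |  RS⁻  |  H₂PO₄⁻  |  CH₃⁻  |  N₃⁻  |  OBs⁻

OBs⁻ > H₂PO₄⁻ > N₃⁻ > RS⁻ > CH₃CH₂O⁻ > CH₃⁻

Rank by basicity of the departing species: weakest base leaves most easily.
OBs⁻: pKₐ(p-BrC₆H₄SO₃H) ≈ -2.8 — arenesulfonate with a p-bromo substituent
H₂PO₄⁻: pKₐ(H₃PO₄) ≈ 2.1
N₃⁻: pKₐ(HN₃) ≈ 4.7
RS⁻: pKₐ(RSH (a thiol)) ≈ 10.5 — moderately basic; rarely leaves without activation
CH₃CH₂O⁻: pKₐ(CH₃CH₂OH) ≈ 16 — strong base; alkoxides do not leave unassisted
CH₃⁻: pKₐ(CH₄) ≈ 48 — unstabilised carbanion; the worst conceivable leaving group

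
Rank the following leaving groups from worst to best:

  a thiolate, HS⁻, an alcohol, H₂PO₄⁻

a thiolate < HS⁻ < H₂PO₄⁻ < an alcohol

an alcohol: pKₐ(R'OH₂⁺) ≈ -2.4 — neutral; leaves from a protonated ether (an oxonium ion, R–O(H)R'⁺)
H₂PO₄⁻: pKₐ(H₃PO₄) ≈ 2.1 — moderate base; biological leaving group after further activation
HS⁻: pKₐ(H₂S) ≈ 7 — larger and more polarisable than the oxygen analogue
a thiolate: pKₐ(RSH (a thiol)) ≈ 10.5
Reversing gives the worst-to-best order requested.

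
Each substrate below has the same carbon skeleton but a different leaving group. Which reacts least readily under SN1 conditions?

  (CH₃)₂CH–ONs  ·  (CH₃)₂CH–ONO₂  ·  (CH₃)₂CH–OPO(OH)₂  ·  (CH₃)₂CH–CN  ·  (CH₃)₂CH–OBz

(CH₃)₂CH–CN

The skeletons are identical, so relative rate is governed entirely by leaving-group ability.
Leaving-group ability tracks the stability of the departed species; conjugate-acid pKₐ is the usual yardstick (lower pKₐ → better LG).
(CH₃)₂CH–ONs loses ONs⁻: pKₐ(p-O₂NC₆H₄SO₃H) ≈ -3.5
(CH₃)₂CH–ONO₂ loses NO₃⁻: pKₐ(HNO₃) ≈ -1.3
(CH₃)₂CH–OPO(OH)₂ loses H₂PO₄⁻: pKₐ(H₃PO₄) ≈ 2.1
(CH₃)₂CH–OBz loses PhCOO⁻: pKₐ(C₆H₅COOH) ≈ 4.2
(CH₃)₂CH–CN loses CN⁻: pKₐ(HCN) ≈ 9.2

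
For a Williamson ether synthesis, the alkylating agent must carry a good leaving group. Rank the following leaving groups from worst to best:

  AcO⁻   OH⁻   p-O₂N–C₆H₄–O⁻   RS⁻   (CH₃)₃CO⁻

(CH₃)₃CO⁻ < OH⁻ < RS⁻ < p-O₂N–C₆H₄–O⁻ < AcO⁻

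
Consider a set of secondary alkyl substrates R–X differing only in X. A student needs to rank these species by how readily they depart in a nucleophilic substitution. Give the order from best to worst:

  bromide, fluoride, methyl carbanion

bromide > fluoride > methyl carbanion

Leaving-group ability tracks the stability of the departed species; conjugate-acid pKₐ is the usual yardstick (lower pKₐ → better LG).
bromide: pKₐ(HBr) ≈ -9
fluoride: pKₐ(HF) ≈ 3.2
methyl carbanion: pKₐ(CH₄) ≈ 48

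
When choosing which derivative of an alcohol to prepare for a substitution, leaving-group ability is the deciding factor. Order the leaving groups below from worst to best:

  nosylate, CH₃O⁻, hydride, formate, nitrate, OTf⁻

A good leaving group is a weak base: the lower the pKₐ of its conjugate acid, the more readily it departs.
OTf⁻: pKₐ(CF₃SO₃H (triflic acid)) ≈ -14
nosylate: pKₐ(p-O₂NC₆H₄SO₃H) ≈ -3.5 — p-nitro group further stabilises the sulfonate
nitrate: pKₐ(HNO₃) ≈ -1.3
formate: pKₐ(HCOOH) ≈ 3.8
CH₃O⁻: pKₐ(CH₃OH) ≈ 15.5 — strong base; alkoxides do not leave unassisted
hydride: pKₐ(H₂) ≈ 36
Reversing gives the worst-to-best order requested.

hydride < CH₃O⁻ < formate < nitrate < nosylate < OTf⁻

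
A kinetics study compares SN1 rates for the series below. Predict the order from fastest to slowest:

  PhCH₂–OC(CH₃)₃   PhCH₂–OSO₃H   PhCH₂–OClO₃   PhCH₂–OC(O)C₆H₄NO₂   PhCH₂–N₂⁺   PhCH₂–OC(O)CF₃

PhCH₂–N₂⁺ > PhCH₂–OClO₃ > PhCH₂–OSO₃H > PhCH₂–OC(O)CF₃ > PhCH₂–OC(O)C₆H₄NO₂ > PhCH₂–OC(CH₃)₃

Identical carbon frameworks mean the comparison reduces to leaving-group quality.
The more stable X⁻ (or X) is on its own — i.e. the weaker a base it is — the better a leaving group it makes.
PhCH₂–N₂⁺ loses N₂: no meaningful conjugate acid; N₂ departs as an exceptionally stable neutral molecule
PhCH₂–OClO₃ loses ClO₄⁻: pKₐ(HClO₄) ≈ -10
PhCH₂–OSO₃H loses HSO₄⁻: pKₐ(H₂SO₄) ≈ -3
PhCH₂–OC(O)CF₃ loses CF₃COO⁻: pKₐ(CF₃COOH) ≈ 0.2
PhCH₂–OC(O)C₆H₄NO₂ loses p-O₂N–C₆H₄–COO⁻: pKₐ(p-nitrobenzoic acid) ≈ 3.4
PhCH₂–OC(CH₃)₃ loses (CH₃)₃CO⁻: pKₐ(t-BuOH) ≈ 18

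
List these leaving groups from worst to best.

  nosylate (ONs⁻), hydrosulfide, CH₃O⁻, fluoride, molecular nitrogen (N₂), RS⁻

A good leaving group is a weak base: the lower the pKₐ of its conjugate acid, the more readily it departs.
molecular nitrogen (N₂): no meaningful conjugate acid; N₂ departs as an exceptionally stable neutral molecule
nosylate (ONs⁻): pKₐ(p-O₂NC₆H₄SO₃H) ≈ -3.5
fluoride: pKₐ(HF) ≈ 3.2
hydrosulfide: pKₐ(H₂S) ≈ 7
RS⁻: pKₐ(RSH (a thiol)) ≈ 10.5
CH₃O⁻: pKₐ(CH₃OH) ≈ 15.5
The question asks for worst first, so the sequence is read in increasing leaving-group ability.

CH₃O⁻ < RS⁻ < hydrosulfide < fluoride < nosylate (ONs⁻) < molecular nitrogen (N₂)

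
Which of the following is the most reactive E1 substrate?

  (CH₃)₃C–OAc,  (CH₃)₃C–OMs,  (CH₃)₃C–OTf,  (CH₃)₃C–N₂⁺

(CH₃)₃C–N₂⁺

Identical carbon frameworks mean the comparison reduces to leaving-group quality.
Leaving-group ability tracks the stability of the departed species; conjugate-acid pKₐ is the usual yardstick (lower pKₐ → better LG).
(CH₃)₃C–N₂⁺ loses N₂: no meaningful conjugate acid; N₂ departs as an exceptionally stable neutral molecule
(CH₃)₃C–OTf loses OTf⁻: pKₐ(CF₃SO₃H (triflic acid)) ≈ -14
(CH₃)₃C–OMs loses OMs⁻: pKₐ(CH₃SO₃H (MsOH)) ≈ -1.9
(CH₃)₃C–OAc loses AcO⁻: pKₐ(CH₃COOH) ≈ 4.8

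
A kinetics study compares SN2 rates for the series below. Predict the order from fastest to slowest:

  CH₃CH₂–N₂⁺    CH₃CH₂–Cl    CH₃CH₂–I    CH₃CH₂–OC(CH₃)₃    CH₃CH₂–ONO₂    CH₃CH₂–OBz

CH₃CH₂–N₂⁺ > CH₃CH₂–I > CH₃CH₂–Cl > CH₃CH₂–ONO₂ > CH₃CH₂–OBz > CH₃CH₂–OC(CH₃)₃

Identical carbon frameworks mean the comparison reduces to leaving-group quality.
A good leaving group is a weak base: the lower the pKₐ of its conjugate acid, the more readily it departs.
CH₃CH₂–N₂⁺ loses N₂: no meaningful conjugate acid; N₂ departs as an exceptionally stable neutral molecule
CH₃CH₂–I loses I⁻: pKₐ(HI) ≈ -10
CH₃CH₂–Cl loses Cl⁻: pKₐ(HCl) ≈ -7
CH₃CH₂–ONO₂ loses NO₃⁻: pKₐ(HNO₃) ≈ -1.3
CH₃CH₂–OBz loses PhCOO⁻: pKₐ(C₆H₅COOH) ≈ 4.2
CH₃CH₂–OC(CH₃)₃ loses (CH₃)₃CO⁻: pKₐ(t-BuOH) ≈ 18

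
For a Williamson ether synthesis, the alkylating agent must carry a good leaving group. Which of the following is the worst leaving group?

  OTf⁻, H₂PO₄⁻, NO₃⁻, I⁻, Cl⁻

H₂PO₄⁻

A good leaving group is a weak base: the lower the pKₐ of its conjugate acid, the more readily it departs.
OTf⁻: pKₐ(CF₃SO₃H (triflic acid)) ≈ -14
I⁻: pKₐ(HI) ≈ -10
Cl⁻: pKₐ(HCl) ≈ -7
NO₃⁻: pKₐ(HNO₃) ≈ -1.3
H₂PO₄⁻: pKₐ(H₃PO₄) ≈ 2.1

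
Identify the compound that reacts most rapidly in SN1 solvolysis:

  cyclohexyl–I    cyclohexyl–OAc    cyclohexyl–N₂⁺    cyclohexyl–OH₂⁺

cyclohexyl–N₂⁺

Identical carbon frameworks mean the comparison reduces to leaving-group quality.
Leaving-group ability tracks the stability of the departed species; conjugate-acid pKₐ is the usual yardstick (lower pKₐ → better LG).
cyclohexyl–N₂⁺ loses N₂: no meaningful conjugate acid; N₂ departs as an exceptionally stable neutral molecule
cyclohexyl–I loses I⁻: pKₐ(HI) ≈ -10
cyclohexyl–OH₂⁺ loses H₂O: pKₐ(H₃O⁺) ≈ -1.7
cyclohexyl–OAc loses AcO⁻: pKₐ(CH₃COOH) ≈ 4.8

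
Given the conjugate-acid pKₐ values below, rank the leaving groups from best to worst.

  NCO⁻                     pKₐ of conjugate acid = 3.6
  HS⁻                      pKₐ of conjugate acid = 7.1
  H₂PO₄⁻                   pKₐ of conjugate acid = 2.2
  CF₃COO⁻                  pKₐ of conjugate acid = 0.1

Lower conjugate-acid pKₐ ⇒ weaker base ⇒ better leaving group.
Sorting by the given values: CF₃COO⁻ (0.1), H₂PO₄⁻ (2.2), NCO⁻ (3.6), HS⁻ (7.1).

CF₃COO⁻ > H₂PO₄⁻ > NCO⁻ > HS⁻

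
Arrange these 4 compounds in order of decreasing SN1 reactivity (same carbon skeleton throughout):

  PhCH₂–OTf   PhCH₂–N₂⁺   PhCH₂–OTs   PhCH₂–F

Same R in every case — rank the leaving groups.
The more stable X⁻ (or X) is on its own — i.e. the weaker a base it is — the better a leaving group it makes.
PhCH₂–N₂⁺ loses N₂: no meaningful conjugate acid; N₂ departs as an exceptionally stable neutral molecule
PhCH₂–OTf loses OTf⁻: pKₐ(CF₃SO₃H (triflic acid)) ≈ -14
PhCH₂–OTs loses OTs⁻: pKₐ(p-CH₃C₆H₄SO₃H (TsOH)) ≈ -2.8
PhCH₂–F loses F⁻: pKₐ(HF) ≈ 3.2

PhCH₂–N₂⁺ > PhCH₂–OTf > PhCH₂–OTs > PhCH₂–F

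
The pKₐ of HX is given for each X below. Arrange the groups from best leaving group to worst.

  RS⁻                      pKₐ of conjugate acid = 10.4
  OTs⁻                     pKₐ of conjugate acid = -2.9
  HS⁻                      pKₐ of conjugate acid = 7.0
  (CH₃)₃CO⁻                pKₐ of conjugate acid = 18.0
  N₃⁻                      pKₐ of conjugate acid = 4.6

OTs⁻ > N₃⁻ > HS⁻ > RS⁻ > (CH₃)₃CO⁻

Lower conjugate-acid pKₐ ⇒ weaker base ⇒ better leaving group.
Sorting by the given values: OTs⁻ (-2.9), N₃⁻ (4.6), HS⁻ (7.0), RS⁻ (10.4), (CH₃)₃CO⁻ (18.0).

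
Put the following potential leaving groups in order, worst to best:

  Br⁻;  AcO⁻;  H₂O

AcO⁻ < H₂O < Br⁻

Br⁻: pKₐ(HBr) ≈ -9 — weak base; good leaving group
H₂O: pKₐ(H₃O⁺) ≈ -1.7
AcO⁻: pKₐ(CH₃COOH) ≈ 4.8
Listed from poorest to best leaving group as asked.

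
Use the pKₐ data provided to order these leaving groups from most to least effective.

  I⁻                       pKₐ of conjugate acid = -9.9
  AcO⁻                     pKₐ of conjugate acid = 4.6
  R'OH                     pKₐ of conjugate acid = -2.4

Lower conjugate-acid pKₐ ⇒ weaker base ⇒ better leaving group.
Sorting by the given values: I⁻ (-9.9), R'OH (-2.4), AcO⁻ (4.6).

I⁻ > R'OH > AcO⁻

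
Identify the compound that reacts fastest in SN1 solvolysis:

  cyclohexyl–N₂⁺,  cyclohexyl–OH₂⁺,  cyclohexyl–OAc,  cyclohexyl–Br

With the same alkyl group throughout, only the leaving group differentiates the rates.
Leaving-group ability tracks the stability of the departed species; conjugate-acid pKₐ is the usual yardstick (lower pKₐ → better LG).
cyclohexyl–N₂⁺ loses N₂: no meaningful conjugate acid; N₂ departs as an exceptionally stable neutral molecule
cyclohexyl–Br loses Br⁻: pKₐ(HBr) ≈ -9
cyclohexyl–OH₂⁺ loses H₂O: pKₐ(H₃O⁺) ≈ -1.7
cyclohexyl–OAc loses AcO⁻: pKₐ(CH₃COOH) ≈ 4.8

cyclohexyl–N₂⁺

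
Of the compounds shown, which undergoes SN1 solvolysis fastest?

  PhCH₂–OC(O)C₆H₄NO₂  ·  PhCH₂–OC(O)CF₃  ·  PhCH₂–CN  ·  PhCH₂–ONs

PhCH₂–ONs

Same R in every case — rank the leaving groups.
Rank by basicity of the departing species: weakest base leaves most easily.
PhCH₂–ONs loses ONs⁻: pKₐ(p-O₂NC₆H₄SO₃H) ≈ -3.5
PhCH₂–OC(O)CF₃ loses CF₃COO⁻: pKₐ(CF₃COOH) ≈ 0.2
PhCH₂–OC(O)C₆H₄NO₂ loses p-O₂N–C₆H₄–COO⁻: pKₐ(p-nitrobenzoic acid) ≈ 3.4
PhCH₂–CN loses CN⁻: pKₐ(HCN) ≈ 9.2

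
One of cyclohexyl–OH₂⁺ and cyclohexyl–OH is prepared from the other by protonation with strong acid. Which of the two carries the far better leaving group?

cyclohexyl–OH₂⁺

From cyclohexyl–OH the departing group would be OH⁻ (pKₐ(H₂O) ≈ 15.7). Strong base; essentially never leaves without prior activation.
From cyclohexyl–OH₂⁺ the leaving group is H₂O (pKₐ(H₃O⁺) ≈ -1.7). Neutral; leaves from a protonated alcohol (R–OH₂⁺).
Protonation with strong acid works by converting the leaving group from hydroxide to neutral water, making cyclohexyl–OH₂⁺ enormously more reactive.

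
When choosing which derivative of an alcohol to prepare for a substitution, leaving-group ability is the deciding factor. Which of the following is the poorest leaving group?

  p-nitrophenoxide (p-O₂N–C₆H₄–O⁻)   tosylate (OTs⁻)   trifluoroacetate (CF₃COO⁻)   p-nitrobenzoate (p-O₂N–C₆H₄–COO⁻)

Rank by basicity of the departing species: weakest base leaves most easily.
tosylate (OTs⁻): pKₐ(p-CH₃C₆H₄SO₃H (TsOH)) ≈ -2.8
trifluoroacetate (CF₃COO⁻): pKₐ(CF₃COOH) ≈ 0.2
p-nitrobenzoate (p-O₂N–C₆H₄–COO⁻): pKₐ(p-nitrobenzoic acid) ≈ 3.4
p-nitrophenoxide (p-O₂N–C₆H₄–O⁻): pKₐ(p-nitrophenol) ≈ 7.2

p-nitrophenoxide (p-O₂N–C₆H₄–O⁻)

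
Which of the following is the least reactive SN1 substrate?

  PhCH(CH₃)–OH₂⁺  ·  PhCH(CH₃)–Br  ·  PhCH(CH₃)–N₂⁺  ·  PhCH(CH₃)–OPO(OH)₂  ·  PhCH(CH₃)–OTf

Identical carbon frameworks mean the comparison reduces to leaving-group quality.
Rank by basicity of the departing species: weakest base leaves most easily.
PhCH(CH₃)–N₂⁺ loses N₂: no meaningful conjugate acid; N₂ departs as an exceptionally stable neutral molecule
PhCH(CH₃)–OTf loses OTf⁻: pKₐ(CF₃SO₃H (triflic acid)) ≈ -14
PhCH(CH₃)–Br loses Br⁻: pKₐ(HBr) ≈ -9
PhCH(CH₃)–OH₂⁺ loses H₂O: pKₐ(H₃O⁺) ≈ -1.7
PhCH(CH₃)–OPO(OH)₂ loses H₂PO₄⁻: pKₐ(H₃PO₄) ≈ 2.1

PhCH(CH₃)–OPO(OH)₂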